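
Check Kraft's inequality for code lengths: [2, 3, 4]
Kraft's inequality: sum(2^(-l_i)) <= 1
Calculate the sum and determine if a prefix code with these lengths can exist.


Sum = 2^(-2) + 2^(-3) + 2^(-4)
    = 0.25 + 0.125 + 0.0625
    = 7/16 = 0.4375
Since 0.4375 <= 1, Kraft's inequality IS satisfied.
A prefix code with these lengths CAN exist.

Kraft sum = 0.4375. Satisfied.


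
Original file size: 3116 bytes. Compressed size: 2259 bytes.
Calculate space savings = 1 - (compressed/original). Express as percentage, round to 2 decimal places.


ratio = compressed/original = 2259/3116 = 0.724968
savings = 1 - ratio = 1 - 0.724968 = 0.275032
as a percentage: 0.275032 * 100 = 27.5%

Space savings = 1 - 2259/3116 = 27.5%


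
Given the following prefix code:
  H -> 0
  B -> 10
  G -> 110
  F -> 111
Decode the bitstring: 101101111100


Decoding step by step:
Bits 10 -> B
Bits 110 -> G
Bits 111 -> F
Bits 110 -> G
Bits 0 -> H


Decoded message: BGFGH


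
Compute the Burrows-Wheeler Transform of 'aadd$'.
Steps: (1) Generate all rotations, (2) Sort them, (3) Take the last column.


Rotations (sorted):
  0: $aadd -> last char: d
  1: aadd$ -> last char: $
  2: add$a -> last char: a
  3: d$aad -> last char: d
  4: dd$aa -> last char: a


BWT = d$ada


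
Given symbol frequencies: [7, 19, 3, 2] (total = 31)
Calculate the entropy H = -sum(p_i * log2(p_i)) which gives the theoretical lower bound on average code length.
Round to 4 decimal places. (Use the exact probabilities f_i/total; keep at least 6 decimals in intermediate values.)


Per-symbol terms -p_i * log2(p_i) with p_i = f_i/31:
  p = 7/31 = 0.225806: log2(p) = -2.146841, -p*log2(p) = 0.484771
  p = 19/31 = 0.612903: log2(p) = -0.706269, -p*log2(p) = 0.432874
  p = 3/31 = 0.096774: log2(p) = -3.369234, -p*log2(p) = 0.326055
  p = 2/31 = 0.064516: log2(p) = -3.954196, -p*log2(p) = 0.255109
H = 0.484771 + 0.432874 + 0.326055 + 0.255109 = 1.498809

H = 1.4988 bits/symbol


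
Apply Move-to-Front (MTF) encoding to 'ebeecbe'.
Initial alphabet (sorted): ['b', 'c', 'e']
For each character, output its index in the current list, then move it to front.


MTF encoding:
'e': index 2 in ['b', 'c', 'e'] -> ['e', 'b', 'c']
'b': index 1 in ['e', 'b', 'c'] -> ['b', 'e', 'c']
'e': index 1 in ['b', 'e', 'c'] -> ['e', 'b', 'c']
'e': index 0 in ['e', 'b', 'c'] -> ['e', 'b', 'c']
'c': index 2 in ['e', 'b', 'c'] -> ['c', 'e', 'b']
'b': index 2 in ['c', 'e', 'b'] -> ['b', 'c', 'e']
'e': index 2 in ['b', 'c', 'e'] -> ['e', 'b', 'c']


Output: [2, 1, 1, 0, 2, 2, 2]


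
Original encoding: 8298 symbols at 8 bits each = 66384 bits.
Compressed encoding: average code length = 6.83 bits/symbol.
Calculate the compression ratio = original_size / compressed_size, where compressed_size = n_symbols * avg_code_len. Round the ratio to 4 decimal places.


original_size = n_symbols * orig_bits = 8298 * 8 = 66384 bits
compressed_size = n_symbols * avg_code_len = 8298 * 6.83 = 56675.34 bits
ratio = original_size / compressed_size = 66384 / 56675.34 = 1.1713

Compression ratio = 1.1713


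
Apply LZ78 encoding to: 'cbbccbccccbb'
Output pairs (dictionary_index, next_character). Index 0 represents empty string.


LZ78 encoding steps:
Dictionary: {0: ''}
Step 1: w='' (idx 0), next='c' -> output (0, 'c'), add 'c' as idx 1
Step 2: w='' (idx 0), next='b' -> output (0, 'b'), add 'b' as idx 2
Step 3: w='b' (idx 2), next='c' -> output (2, 'c'), add 'bc' as idx 3
Step 4: w='c' (idx 1), next='b' -> output (1, 'b'), add 'cb' as idx 4
Step 5: w='c' (idx 1), next='c' -> output (1, 'c'), add 'cc' as idx 5
Step 6: w='cc' (idx 5), next='b' -> output (5, 'b'), add 'ccb' as idx 6
Step 7: w='b' (idx 2), end of input -> output (2, '')


Encoded: [(0, 'c'), (0, 'b'), (2, 'c'), (1, 'b'), (1, 'c'), (5, 'b'), (2, '')]


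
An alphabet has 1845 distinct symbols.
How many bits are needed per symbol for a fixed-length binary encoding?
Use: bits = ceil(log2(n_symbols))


log2(1845) = 10.8494
Bracket: 2^10 = 1024 < 1845 <= 2^11 = 2048
So ceil(log2(1845)) = 11

bits = ceil(log2(1845)) = ceil(10.8494) = 11 bits


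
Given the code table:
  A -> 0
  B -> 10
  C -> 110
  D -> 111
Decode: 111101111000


Decoding:
111 -> D
10 -> B
111 -> D
10 -> B
0 -> A
0 -> A


Result: DBDBAA


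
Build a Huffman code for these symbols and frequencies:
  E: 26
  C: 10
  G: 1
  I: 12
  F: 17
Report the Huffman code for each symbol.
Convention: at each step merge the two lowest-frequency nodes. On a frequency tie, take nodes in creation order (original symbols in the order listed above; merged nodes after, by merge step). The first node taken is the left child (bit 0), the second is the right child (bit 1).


Huffman tree construction:
Step 1: Merge G(1) + C(10) = 11
Step 2: Merge (G+C)(11) + I(12) = 23
Step 3: Merge F(17) + ((G+C)+I)(23) = 40
Step 4: Merge E(26) + (F+((G+C)+I))(40) = 66
Read each symbol's code off the tree from the root (left child = 0, right child = 1).

Codes:
  E: 0 (length 1)
  C: 1101 (length 4)
  G: 1100 (length 4)
  I: 111 (length 3)
  F: 10 (length 2)
Average code length: 140/66 = 2.1212 bits/symbol


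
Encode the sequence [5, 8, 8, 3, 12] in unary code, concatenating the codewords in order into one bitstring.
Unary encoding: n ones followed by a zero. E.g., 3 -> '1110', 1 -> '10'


Encode each number as n ones followed by a terminating 0:
  5 -> 111110 (6 bits)
  8 -> 111111110 (9 bits)
  8 -> 111111110 (9 bits)
  3 -> 1110 (4 bits)
  12 -> 1111111111110 (13 bits)
Total length = 6 + 9 + 9 + 4 + 13 = 41 bits.

Unary([5, 8, 8, 3, 12]) = 11111011111111011111111011101111111111110 (41 bits)


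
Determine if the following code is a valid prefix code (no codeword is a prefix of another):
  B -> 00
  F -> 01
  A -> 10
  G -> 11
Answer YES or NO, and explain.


Checking each pair (does one codeword prefix another?):
  B='00' vs F='01': no prefix
  B='00' vs A='10': no prefix
  B='00' vs G='11': no prefix
  F='01' vs B='00': no prefix
  F='01' vs A='10': no prefix
  F='01' vs G='11': no prefix
  A='10' vs B='00': no prefix
  A='10' vs F='01': no prefix
  A='10' vs G='11': no prefix
  G='11' vs B='00': no prefix
  G='11' vs F='01': no prefix
  G='11' vs A='10': no prefix
No violation found over all pairs.

YES -- this is a valid prefix code. No codeword is a prefix of any other codeword.


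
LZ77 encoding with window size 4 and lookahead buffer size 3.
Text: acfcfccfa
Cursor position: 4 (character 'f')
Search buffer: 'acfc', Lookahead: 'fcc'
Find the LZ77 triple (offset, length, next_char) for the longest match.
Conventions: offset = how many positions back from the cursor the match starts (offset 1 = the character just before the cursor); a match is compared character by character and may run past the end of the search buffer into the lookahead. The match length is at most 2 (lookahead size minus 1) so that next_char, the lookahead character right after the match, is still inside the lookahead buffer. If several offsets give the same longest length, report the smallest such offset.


Try each offset into the search buffer:
  offset=1 (pos 3, char 'c'): match length 0
  offset=2 (pos 2, char 'f'): match length 2
  offset=3 (pos 1, char 'c'): match length 0
  offset=4 (pos 0, char 'a'): match length 0
Longest match has length 2 at offset 2.
next_char = character at position 4 + 2 = 6 -> 'c'

Best match: offset=2, length=2 (matching 'fc' starting at position 2)
LZ77 triple: (2, 2, 'c')


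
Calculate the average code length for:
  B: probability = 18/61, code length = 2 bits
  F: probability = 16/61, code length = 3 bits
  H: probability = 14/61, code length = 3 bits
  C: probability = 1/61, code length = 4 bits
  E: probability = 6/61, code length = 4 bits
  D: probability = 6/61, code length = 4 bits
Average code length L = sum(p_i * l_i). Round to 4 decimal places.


Weighted contributions p_i * l_i:
  B: (18/61) * 2 = 36/61
  F: (16/61) * 3 = 48/61
  H: (14/61) * 3 = 42/61
  C: (1/61) * 4 = 4/61
  E: (6/61) * 4 = 24/61
  D: (6/61) * 4 = 24/61
Sum = (36 + 48 + 42 + 4 + 24 + 24)/61 = 178/61

L = 178/61 = 2.9180 bits/symbol


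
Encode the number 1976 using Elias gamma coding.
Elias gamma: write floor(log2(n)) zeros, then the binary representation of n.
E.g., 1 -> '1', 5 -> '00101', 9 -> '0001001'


num_bits = floor(log2(1976)) + 1 = 11
leading_zeros = num_bits - 1 = 10
binary(1976) = 11110111000

Elias gamma(1976) = '0000000000' + '11110111000' = 000000000011110111000 (21 bits)


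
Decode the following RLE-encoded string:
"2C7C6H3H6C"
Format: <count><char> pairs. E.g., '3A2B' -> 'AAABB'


Expanding each <count><char> pair:
  2C -> 'CC'
  7C -> 'CCCCCCC'
  6H -> 'HHHHHH'
  3H -> 'HHH'
  6C -> 'CCCCCC'

Decoded = CCCCCCCCCHHHHHHHHHCCCCCC


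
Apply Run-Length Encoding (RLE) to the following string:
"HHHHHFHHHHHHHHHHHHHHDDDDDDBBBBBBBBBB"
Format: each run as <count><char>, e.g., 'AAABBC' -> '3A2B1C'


Scanning runs left to right:
  i=0: run of 'H' x 5 -> '5H'
  i=5: run of 'F' x 1 -> '1F'
  i=6: run of 'H' x 14 -> '14H'
  i=20: run of 'D' x 6 -> '6D'
  i=26: run of 'B' x 10 -> '10B'

RLE = 5H1F14H6D10B


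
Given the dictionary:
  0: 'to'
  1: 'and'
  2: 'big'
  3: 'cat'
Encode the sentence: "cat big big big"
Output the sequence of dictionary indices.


Look up each word in the dictionary:
  'cat' -> 3
  'big' -> 2
  'big' -> 2
  'big' -> 2

Encoded: [3, 2, 2, 2]


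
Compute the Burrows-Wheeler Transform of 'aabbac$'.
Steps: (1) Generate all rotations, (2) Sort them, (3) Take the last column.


Rotations (sorted):
  0: $aabbac -> last char: c
  1: aabbac$ -> last char: $
  2: abbac$a -> last char: a
  3: ac$aabb -> last char: b
  4: bac$aab -> last char: b
  5: bbac$aa -> last char: a
  6: c$aabba -> last char: a


BWT = c$abbaa


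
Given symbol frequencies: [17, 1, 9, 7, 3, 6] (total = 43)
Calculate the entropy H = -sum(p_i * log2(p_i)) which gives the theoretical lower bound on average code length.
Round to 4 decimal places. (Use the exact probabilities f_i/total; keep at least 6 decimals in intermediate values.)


Per-symbol terms -p_i * log2(p_i) with p_i = f_i/43:
  p = 17/43 = 0.395349: log2(p) = -1.338802, -p*log2(p) = 0.529294
  p = 1/43 = 0.023256: log2(p) = -5.426265, -p*log2(p) = 0.126192
  p = 9/43 = 0.209302: log2(p) = -2.256340, -p*log2(p) = 0.472257
  p = 7/43 = 0.162791: log2(p) = -2.618910, -p*log2(p) = 0.426334
  p = 3/43 = 0.069767: log2(p) = -3.841302, -p*log2(p) = 0.267998
  p = 6/43 = 0.139535: log2(p) = -2.841302, -p*log2(p) = 0.396461
H = 0.529294 + 0.126192 + 0.472257 + 0.426334 + 0.267998 + 0.396461 = 2.218536

H = 2.2185 bits/symbol


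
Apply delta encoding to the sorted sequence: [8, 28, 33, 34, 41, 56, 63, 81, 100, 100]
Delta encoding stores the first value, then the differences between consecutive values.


First value: 8
Deltas:
  28 - 8 = 20
  33 - 28 = 5
  34 - 33 = 1
  41 - 34 = 7
  56 - 41 = 15
  63 - 56 = 7
  81 - 63 = 18
  100 - 81 = 19
  100 - 100 = 0


Delta encoded: [8, 20, 5, 1, 7, 15, 7, 18, 19, 0]


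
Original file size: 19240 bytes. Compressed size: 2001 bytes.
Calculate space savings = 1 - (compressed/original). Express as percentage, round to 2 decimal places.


ratio = compressed/original = 2001/19240 = 0.104002
savings = 1 - ratio = 1 - 0.104002 = 0.895998
as a percentage: 0.895998 * 100 = 89.6%

Space savings = 1 - 2001/19240 = 89.6%


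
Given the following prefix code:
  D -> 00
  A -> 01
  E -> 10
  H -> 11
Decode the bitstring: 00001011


Decoding step by step:
Bits 00 -> D
Bits 00 -> D
Bits 10 -> E
Bits 11 -> H


Decoded message: DDEH


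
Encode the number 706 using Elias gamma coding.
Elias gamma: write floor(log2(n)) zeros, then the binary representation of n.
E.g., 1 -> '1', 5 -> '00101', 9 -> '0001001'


num_bits = floor(log2(706)) + 1 = 10
leading_zeros = num_bits - 1 = 9
binary(706) = 1011000010

Elias gamma(706) = '000000000' + '1011000010' = 0000000001011000010 (19 bits)


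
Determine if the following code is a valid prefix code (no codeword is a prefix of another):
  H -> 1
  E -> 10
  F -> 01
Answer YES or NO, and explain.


Checking each pair (does one codeword prefix another?):
  H='1' vs E='10': prefix -- VIOLATION

NO -- this is NOT a valid prefix code. H (1) is a prefix of E (10).


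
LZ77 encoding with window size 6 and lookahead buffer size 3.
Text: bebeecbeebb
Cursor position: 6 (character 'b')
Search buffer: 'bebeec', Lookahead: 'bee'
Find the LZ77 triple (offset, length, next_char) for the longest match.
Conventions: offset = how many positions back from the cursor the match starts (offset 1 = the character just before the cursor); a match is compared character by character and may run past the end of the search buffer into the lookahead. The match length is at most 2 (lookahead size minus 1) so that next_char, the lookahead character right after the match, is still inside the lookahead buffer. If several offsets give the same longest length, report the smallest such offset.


Try each offset into the search buffer:
  offset=1 (pos 5, char 'c'): match length 0
  offset=2 (pos 4, char 'e'): match length 0
  offset=3 (pos 3, char 'e'): match length 0
  offset=4 (pos 2, char 'b'): match length 2
  offset=5 (pos 1, char 'e'): match length 0
  offset=6 (pos 0, char 'b'): match length 2
Longest match has length 2, found at offsets 4, 6; take the smallest, offset 4.
next_char = character at position 6 + 2 = 8 -> 'e'

Best match: offset=4, length=2 (matching 'be' starting at position 2)
LZ77 triple: (4, 2, 'e')


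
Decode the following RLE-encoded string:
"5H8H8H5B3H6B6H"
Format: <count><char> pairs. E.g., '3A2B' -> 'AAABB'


Expanding each <count><char> pair:
  5H -> 'HHHHH'
  8H -> 'HHHHHHHH'
  8H -> 'HHHHHHHH'
  5B -> 'BBBBB'
  3H -> 'HHH'
  6B -> 'BBBBBB'
  6H -> 'HHHHHH'

Decoded = HHHHHHHHHHHHHHHHHHHHHBBBBBHHHBBBBBBHHHHHH


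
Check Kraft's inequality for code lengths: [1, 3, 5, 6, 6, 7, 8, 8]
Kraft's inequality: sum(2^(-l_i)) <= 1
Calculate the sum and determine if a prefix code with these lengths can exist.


Sum = 2^(-1) + 2^(-3) + 2^(-5) + 2^(-6) + 2^(-6) + 2^(-7) + 2^(-8) + 2^(-8)
    = 0.5 + 0.125 + 0.03125 + 0.015625 + 0.015625 + 0.0078125 + 0.00390625 + 0.00390625
    = 180/256 = 0.703125
Since 0.703125 <= 1, Kraft's inequality IS satisfied.
A prefix code with these lengths CAN exist.

Kraft sum = 0.703125. Satisfied.


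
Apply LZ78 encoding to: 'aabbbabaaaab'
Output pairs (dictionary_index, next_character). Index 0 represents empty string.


LZ78 encoding steps:
Dictionary: {0: ''}
Step 1: w='' (idx 0), next='a' -> output (0, 'a'), add 'a' as idx 1
Step 2: w='a' (idx 1), next='b' -> output (1, 'b'), add 'ab' as idx 2
Step 3: w='' (idx 0), next='b' -> output (0, 'b'), add 'b' as idx 3
Step 4: w='b' (idx 3), next='a' -> output (3, 'a'), add 'ba' as idx 4
Step 5: w='ba' (idx 4), next='a' -> output (4, 'a'), add 'baa' as idx 5
Step 6: w='a' (idx 1), next='a' -> output (1, 'a'), add 'aa' as idx 6
Step 7: w='b' (idx 3), end of input -> output (3, '')


Encoded: [(0, 'a'), (1, 'b'), (0, 'b'), (3, 'a'), (4, 'a'), (1, 'a'), (3, '')]


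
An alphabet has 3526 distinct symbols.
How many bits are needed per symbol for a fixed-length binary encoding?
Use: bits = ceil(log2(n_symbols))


log2(3526) = 11.7838
Bracket: 2^11 = 2048 < 3526 <= 2^12 = 4096
So ceil(log2(3526)) = 12

bits = ceil(log2(3526)) = ceil(11.7838) = 12 bits


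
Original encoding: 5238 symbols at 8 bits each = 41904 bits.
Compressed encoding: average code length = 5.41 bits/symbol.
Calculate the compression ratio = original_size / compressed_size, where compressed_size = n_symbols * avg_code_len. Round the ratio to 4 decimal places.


original_size = n_symbols * orig_bits = 5238 * 8 = 41904 bits
compressed_size = n_symbols * avg_code_len = 5238 * 5.41 = 28337.58 bits
ratio = original_size / compressed_size = 41904 / 28337.58 = 1.4787

Compression ratio = 1.4787


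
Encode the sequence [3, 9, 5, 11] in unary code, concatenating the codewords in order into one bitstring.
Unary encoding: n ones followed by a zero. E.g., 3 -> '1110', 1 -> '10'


Encode each number as n ones followed by a terminating 0:
  3 -> 1110 (4 bits)
  9 -> 1111111110 (10 bits)
  5 -> 111110 (6 bits)
  11 -> 111111111110 (12 bits)
Total length = 4 + 10 + 6 + 12 = 32 bits.

Unary([3, 9, 5, 11]) = 11101111111110111110111111111110 (32 bits)


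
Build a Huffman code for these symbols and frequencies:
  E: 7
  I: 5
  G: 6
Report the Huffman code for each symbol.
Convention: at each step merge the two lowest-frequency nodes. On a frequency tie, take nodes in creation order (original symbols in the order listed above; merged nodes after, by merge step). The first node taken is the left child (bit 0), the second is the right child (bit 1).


Huffman tree construction:
Step 1: Merge I(5) + G(6) = 11
Step 2: Merge E(7) + (I+G)(11) = 18
Read each symbol's code off the tree from the root (left child = 0, right child = 1).

Codes:
  E: 0 (length 1)
  I: 10 (length 2)
  G: 11 (length 2)
Average code length: 29/18 = 1.6111 bits/symbol


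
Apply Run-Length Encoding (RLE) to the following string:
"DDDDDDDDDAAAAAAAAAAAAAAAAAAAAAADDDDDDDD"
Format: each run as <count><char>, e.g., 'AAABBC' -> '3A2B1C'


Scanning runs left to right:
  i=0: run of 'D' x 9 -> '9D'
  i=9: run of 'A' x 22 -> '22A'
  i=31: run of 'D' x 8 -> '8D'

RLE = 9D22A8D


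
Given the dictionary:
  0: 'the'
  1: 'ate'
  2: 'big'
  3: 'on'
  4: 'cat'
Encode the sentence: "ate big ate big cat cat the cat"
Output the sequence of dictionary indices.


Look up each word in the dictionary:
  'ate' -> 1
  'big' -> 2
  'ate' -> 1
  'big' -> 2
  'cat' -> 4
  'cat' -> 4
  'the' -> 0
  'cat' -> 4

Encoded: [1, 2, 1, 2, 4, 4, 0, 4]


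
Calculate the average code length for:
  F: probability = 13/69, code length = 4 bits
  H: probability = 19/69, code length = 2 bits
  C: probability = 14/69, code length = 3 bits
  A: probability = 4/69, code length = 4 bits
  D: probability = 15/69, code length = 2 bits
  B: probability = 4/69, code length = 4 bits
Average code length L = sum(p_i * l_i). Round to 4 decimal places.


Weighted contributions p_i * l_i:
  F: (13/69) * 4 = 52/69
  H: (19/69) * 2 = 38/69
  C: (14/69) * 3 = 42/69
  A: (4/69) * 4 = 16/69
  D: (15/69) * 2 = 30/69
  B: (4/69) * 4 = 16/69
Sum = (52 + 38 + 42 + 16 + 30 + 16)/69 = 194/69

L = 194/69 = 2.8116 bits/symbol


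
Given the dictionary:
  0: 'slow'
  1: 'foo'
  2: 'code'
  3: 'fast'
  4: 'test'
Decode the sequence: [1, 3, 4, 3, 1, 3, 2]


Look up each index in the dictionary:
  1 -> 'foo'
  3 -> 'fast'
  4 -> 'test'
  3 -> 'fast'
  1 -> 'foo'
  3 -> 'fast'
  2 -> 'code'

Decoded: "foo fast test fast foo fast code"


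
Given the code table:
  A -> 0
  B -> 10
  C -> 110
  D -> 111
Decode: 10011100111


Decoding:
10 -> B
0 -> A
111 -> D
0 -> A
0 -> A
111 -> D


Result: BADAAD


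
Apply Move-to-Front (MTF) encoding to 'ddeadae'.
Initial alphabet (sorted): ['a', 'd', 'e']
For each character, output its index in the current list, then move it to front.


MTF encoding:
'd': index 1 in ['a', 'd', 'e'] -> ['d', 'a', 'e']
'd': index 0 in ['d', 'a', 'e'] -> ['d', 'a', 'e']
'e': index 2 in ['d', 'a', 'e'] -> ['e', 'd', 'a']
'a': index 2 in ['e', 'd', 'a'] -> ['a', 'e', 'd']
'd': index 2 in ['a', 'e', 'd'] -> ['d', 'a', 'e']
'a': index 1 in ['d', 'a', 'e'] -> ['a', 'd', 'e']
'e': index 2 in ['a', 'd', 'e'] -> ['e', 'a', 'd']


Output: [1, 0, 2, 2, 2, 1, 2]


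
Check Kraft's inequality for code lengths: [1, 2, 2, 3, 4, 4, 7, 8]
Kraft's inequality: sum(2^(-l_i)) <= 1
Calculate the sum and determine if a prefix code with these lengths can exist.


Sum = 2^(-1) + 2^(-2) + 2^(-2) + 2^(-3) + 2^(-4) + 2^(-4) + 2^(-7) + 2^(-8)
    = 0.5 + 0.25 + 0.25 + 0.125 + 0.0625 + 0.0625 + 0.0078125 + 0.00390625
    = 323/256 = 1.26171875
Since 1.26171875 > 1, Kraft's inequality is NOT satisfied.
A prefix code with these lengths CANNOT exist.

Kraft sum = 1.26171875. Not satisfied.


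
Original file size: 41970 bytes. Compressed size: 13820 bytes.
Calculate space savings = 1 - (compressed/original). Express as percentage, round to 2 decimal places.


ratio = compressed/original = 13820/41970 = 0.329283
savings = 1 - ratio = 1 - 0.329283 = 0.670717
as a percentage: 0.670717 * 100 = 67.07%

Space savings = 1 - 13820/41970 = 67.07%


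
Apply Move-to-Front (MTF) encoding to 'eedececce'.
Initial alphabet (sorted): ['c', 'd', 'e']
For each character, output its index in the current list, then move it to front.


MTF encoding:
'e': index 2 in ['c', 'd', 'e'] -> ['e', 'c', 'd']
'e': index 0 in ['e', 'c', 'd'] -> ['e', 'c', 'd']
'd': index 2 in ['e', 'c', 'd'] -> ['d', 'e', 'c']
'e': index 1 in ['d', 'e', 'c'] -> ['e', 'd', 'c']
'c': index 2 in ['e', 'd', 'c'] -> ['c', 'e', 'd']
'e': index 1 in ['c', 'e', 'd'] -> ['e', 'c', 'd']
'c': index 1 in ['e', 'c', 'd'] -> ['c', 'e', 'd']
'c': index 0 in ['c', 'e', 'd'] -> ['c', 'e', 'd']
'e': index 1 in ['c', 'e', 'd'] -> ['e', 'c', 'd']


Output: [2, 0, 2, 1, 2, 1, 1, 0, 1]


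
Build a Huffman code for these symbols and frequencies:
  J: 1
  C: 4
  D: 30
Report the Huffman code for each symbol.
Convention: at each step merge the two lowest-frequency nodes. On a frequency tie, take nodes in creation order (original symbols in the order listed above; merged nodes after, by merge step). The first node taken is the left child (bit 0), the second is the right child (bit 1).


Huffman tree construction:
Step 1: Merge J(1) + C(4) = 5
Step 2: Merge (J+C)(5) + D(30) = 35
Read each symbol's code off the tree from the root (left child = 0, right child = 1).

Codes:
  J: 00 (length 2)
  C: 01 (length 2)
  D: 1 (length 1)
Average code length: 40/35 = 1.1429 bits/symbol


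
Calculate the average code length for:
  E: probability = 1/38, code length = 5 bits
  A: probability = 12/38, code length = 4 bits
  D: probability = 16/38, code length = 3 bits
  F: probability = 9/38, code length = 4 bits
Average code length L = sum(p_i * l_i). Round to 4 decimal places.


Weighted contributions p_i * l_i:
  E: (1/38) * 5 = 5/38
  A: (12/38) * 4 = 48/38
  D: (16/38) * 3 = 48/38
  F: (9/38) * 4 = 36/38
Sum = (5 + 48 + 48 + 36)/38 = 137/38

L = 137/38 = 3.6053 bits/symbol


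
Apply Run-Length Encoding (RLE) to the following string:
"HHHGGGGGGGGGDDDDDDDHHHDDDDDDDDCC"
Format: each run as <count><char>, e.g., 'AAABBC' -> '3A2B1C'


Scanning runs left to right:
  i=0: run of 'H' x 3 -> '3H'
  i=3: run of 'G' x 9 -> '9G'
  i=12: run of 'D' x 7 -> '7D'
  i=19: run of 'H' x 3 -> '3H'
  i=22: run of 'D' x 8 -> '8D'
  i=30: run of 'C' x 2 -> '2C'

RLE = 3H9G7D3H8D2C


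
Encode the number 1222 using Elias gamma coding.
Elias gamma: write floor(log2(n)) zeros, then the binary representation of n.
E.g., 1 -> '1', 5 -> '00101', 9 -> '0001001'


num_bits = floor(log2(1222)) + 1 = 11
leading_zeros = num_bits - 1 = 10
binary(1222) = 10011000110

Elias gamma(1222) = '0000000000' + '10011000110' = 000000000010011000110 (21 bits)


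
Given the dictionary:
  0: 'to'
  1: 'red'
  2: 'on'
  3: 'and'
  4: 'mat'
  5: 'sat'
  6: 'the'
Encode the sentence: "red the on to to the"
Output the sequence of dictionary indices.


Look up each word in the dictionary:
  'red' -> 1
  'the' -> 6
  'on' -> 2
  'to' -> 0
  'to' -> 0
  'the' -> 6

Encoded: [1, 6, 2, 0, 0, 6]


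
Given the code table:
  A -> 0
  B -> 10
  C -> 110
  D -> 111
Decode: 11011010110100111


Decoding:
110 -> C
110 -> C
10 -> B
110 -> C
10 -> B
0 -> A
111 -> D


Result: CCBCBAD


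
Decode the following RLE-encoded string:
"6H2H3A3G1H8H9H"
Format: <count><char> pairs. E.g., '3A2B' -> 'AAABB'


Expanding each <count><char> pair:
  6H -> 'HHHHHH'
  2H -> 'HH'
  3A -> 'AAA'
  3G -> 'GGG'
  1H -> 'H'
  8H -> 'HHHHHHHH'
  9H -> 'HHHHHHHHH'

Decoded = HHHHHHHHAAAGGGHHHHHHHHHHHHHHHHHH


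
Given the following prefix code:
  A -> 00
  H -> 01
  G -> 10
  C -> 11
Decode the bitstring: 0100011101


Decoding step by step:
Bits 01 -> H
Bits 00 -> A
Bits 01 -> H
Bits 11 -> C
Bits 01 -> H


Decoded message: HAHCH


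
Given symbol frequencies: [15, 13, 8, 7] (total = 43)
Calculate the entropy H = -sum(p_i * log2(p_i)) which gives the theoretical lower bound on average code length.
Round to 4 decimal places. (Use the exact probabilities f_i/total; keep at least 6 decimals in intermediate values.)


Per-symbol terms -p_i * log2(p_i) with p_i = f_i/43:
  p = 15/43 = 0.348837: log2(p) = -1.519374, -p*log2(p) = 0.530014
  p = 13/43 = 0.302326: log2(p) = -1.725825, -p*log2(p) = 0.521761
  p = 8/43 = 0.186047: log2(p) = -2.426265, -p*log2(p) = 0.451398
  p = 7/43 = 0.162791: log2(p) = -2.618910, -p*log2(p) = 0.426334
H = 0.530014 + 0.521761 + 0.451398 + 0.426334 = 1.929507

H = 1.9295 bits/symbol


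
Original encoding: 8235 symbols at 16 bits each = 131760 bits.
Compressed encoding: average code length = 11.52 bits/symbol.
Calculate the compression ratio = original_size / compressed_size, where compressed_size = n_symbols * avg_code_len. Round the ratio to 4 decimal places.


original_size = n_symbols * orig_bits = 8235 * 16 = 131760 bits
compressed_size = n_symbols * avg_code_len = 8235 * 11.52 = 94867.2 bits
ratio = original_size / compressed_size = 131760 / 94867.2 = 1.3889

Compression ratio = 1.3889


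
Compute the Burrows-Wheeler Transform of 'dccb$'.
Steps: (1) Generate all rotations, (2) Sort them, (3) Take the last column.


Rotations (sorted):
  0: $dccb -> last char: b
  1: b$dcc -> last char: c
  2: cb$dc -> last char: c
  3: ccb$d -> last char: d
  4: dccb$ -> last char: $


BWT = bccd$


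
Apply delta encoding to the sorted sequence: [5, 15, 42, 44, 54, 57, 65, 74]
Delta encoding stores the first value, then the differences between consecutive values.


First value: 5
Deltas:
  15 - 5 = 10
  42 - 15 = 27
  44 - 42 = 2
  54 - 44 = 10
  57 - 54 = 3
  65 - 57 = 8
  74 - 65 = 9


Delta encoded: [5, 10, 27, 2, 10, 3, 8, 9]


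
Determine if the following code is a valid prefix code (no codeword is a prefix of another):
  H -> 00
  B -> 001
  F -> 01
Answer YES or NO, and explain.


Checking each pair (does one codeword prefix another?):
  H='00' vs B='001': prefix -- VIOLATION

NO -- this is NOT a valid prefix code. H (00) is a prefix of B (001).


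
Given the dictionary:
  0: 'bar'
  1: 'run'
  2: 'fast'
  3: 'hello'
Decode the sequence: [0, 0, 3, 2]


Look up each index in the dictionary:
  0 -> 'bar'
  0 -> 'bar'
  3 -> 'hello'
  2 -> 'fast'

Decoded: "bar bar hello fast"


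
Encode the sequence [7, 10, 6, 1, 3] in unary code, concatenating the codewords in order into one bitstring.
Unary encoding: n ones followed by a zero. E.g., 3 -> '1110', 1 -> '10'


Encode each number as n ones followed by a terminating 0:
  7 -> 11111110 (8 bits)
  10 -> 11111111110 (11 bits)
  6 -> 1111110 (7 bits)
  1 -> 10 (2 bits)
  3 -> 1110 (4 bits)
Total length = 8 + 11 + 7 + 2 + 4 = 32 bits.

Unary([7, 10, 6, 1, 3]) = 11111110111111111101111110101110 (32 bits)


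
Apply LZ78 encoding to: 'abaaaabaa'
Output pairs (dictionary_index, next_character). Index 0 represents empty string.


LZ78 encoding steps:
Dictionary: {0: ''}
Step 1: w='' (idx 0), next='a' -> output (0, 'a'), add 'a' as idx 1
Step 2: w='' (idx 0), next='b' -> output (0, 'b'), add 'b' as idx 2
Step 3: w='a' (idx 1), next='a' -> output (1, 'a'), add 'aa' as idx 3
Step 4: w='aa' (idx 3), next='b' -> output (3, 'b'), add 'aab' as idx 4
Step 5: w='aa' (idx 3), end of input -> output (3, '')


Encoded: [(0, 'a'), (0, 'b'), (1, 'a'), (3, 'b'), (3, '')]


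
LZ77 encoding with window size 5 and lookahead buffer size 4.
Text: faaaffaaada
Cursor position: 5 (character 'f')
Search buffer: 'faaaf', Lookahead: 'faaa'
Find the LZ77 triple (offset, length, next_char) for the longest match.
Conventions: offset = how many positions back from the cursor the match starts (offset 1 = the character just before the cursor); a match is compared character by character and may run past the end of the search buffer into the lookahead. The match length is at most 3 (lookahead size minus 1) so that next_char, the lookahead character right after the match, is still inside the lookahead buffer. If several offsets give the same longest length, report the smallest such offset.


Try each offset into the search buffer:
  offset=1 (pos 4, char 'f'): match length 1
  offset=2 (pos 3, char 'a'): match length 0
  offset=3 (pos 2, char 'a'): match length 0
  offset=4 (pos 1, char 'a'): match length 0
  offset=5 (pos 0, char 'f'): match length 3
Longest match has length 3 at offset 5.
next_char = character at position 5 + 3 = 8 -> 'a'

Best match: offset=5, length=3 (matching 'faa' starting at position 0)
LZ77 triple: (5, 3, 'a')


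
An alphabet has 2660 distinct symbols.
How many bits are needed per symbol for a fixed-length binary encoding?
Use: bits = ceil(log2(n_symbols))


log2(2660) = 11.3772
Bracket: 2^11 = 2048 < 2660 <= 2^12 = 4096
So ceil(log2(2660)) = 12

bits = ceil(log2(2660)) = ceil(11.3772) = 12 bits


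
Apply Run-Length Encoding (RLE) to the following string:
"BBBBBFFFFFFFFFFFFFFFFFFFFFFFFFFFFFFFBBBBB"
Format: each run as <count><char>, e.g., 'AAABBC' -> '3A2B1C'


Scanning runs left to right:
  i=0: run of 'B' x 5 -> '5B'
  i=5: run of 'F' x 31 -> '31F'
  i=36: run of 'B' x 5 -> '5B'

RLE = 5B31F5B


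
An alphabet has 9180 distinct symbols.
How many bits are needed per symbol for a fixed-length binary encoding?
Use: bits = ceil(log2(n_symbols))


log2(9180) = 13.1643
Bracket: 2^13 = 8192 < 9180 <= 2^14 = 16384
So ceil(log2(9180)) = 14

bits = ceil(log2(9180)) = ceil(13.1643) = 14 bits


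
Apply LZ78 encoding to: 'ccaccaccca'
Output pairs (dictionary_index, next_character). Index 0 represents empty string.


LZ78 encoding steps:
Dictionary: {0: ''}
Step 1: w='' (idx 0), next='c' -> output (0, 'c'), add 'c' as idx 1
Step 2: w='c' (idx 1), next='a' -> output (1, 'a'), add 'ca' as idx 2
Step 3: w='c' (idx 1), next='c' -> output (1, 'c'), add 'cc' as idx 3
Step 4: w='' (idx 0), next='a' -> output (0, 'a'), add 'a' as idx 4
Step 5: w='cc' (idx 3), next='c' -> output (3, 'c'), add 'ccc' as idx 5
Step 6: w='a' (idx 4), end of input -> output (4, '')


Encoded: [(0, 'c'), (1, 'a'), (1, 'c'), (0, 'a'), (3, 'c'), (4, '')]


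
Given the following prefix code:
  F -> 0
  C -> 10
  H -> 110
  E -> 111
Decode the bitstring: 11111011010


Decoding step by step:
Bits 111 -> E
Bits 110 -> H
Bits 110 -> H
Bits 10 -> C


Decoded message: EHHC


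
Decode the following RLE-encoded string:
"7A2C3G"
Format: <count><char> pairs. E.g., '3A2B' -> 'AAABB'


Expanding each <count><char> pair:
  7A -> 'AAAAAAA'
  2C -> 'CC'
  3G -> 'GGG'

Decoded = AAAAAAACCGGG


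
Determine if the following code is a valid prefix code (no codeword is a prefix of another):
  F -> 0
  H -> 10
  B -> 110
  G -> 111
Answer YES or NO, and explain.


Checking each pair (does one codeword prefix another?):
  F='0' vs H='10': no prefix
  F='0' vs B='110': no prefix
  F='0' vs G='111': no prefix
  H='10' vs F='0': no prefix
  H='10' vs B='110': no prefix
  H='10' vs G='111': no prefix
  B='110' vs F='0': no prefix
  B='110' vs H='10': no prefix
  B='110' vs G='111': no prefix
  G='111' vs F='0': no prefix
  G='111' vs H='10': no prefix
  G='111' vs B='110': no prefix
No violation found over all pairs.

YES -- this is a valid prefix code. No codeword is a prefix of any other codeword.


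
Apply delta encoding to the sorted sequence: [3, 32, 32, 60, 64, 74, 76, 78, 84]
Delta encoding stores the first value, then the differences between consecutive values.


First value: 3
Deltas:
  32 - 3 = 29
  32 - 32 = 0
  60 - 32 = 28
  64 - 60 = 4
  74 - 64 = 10
  76 - 74 = 2
  78 - 76 = 2
  84 - 78 = 6


Delta encoded: [3, 29, 0, 28, 4, 10, 2, 2, 6]


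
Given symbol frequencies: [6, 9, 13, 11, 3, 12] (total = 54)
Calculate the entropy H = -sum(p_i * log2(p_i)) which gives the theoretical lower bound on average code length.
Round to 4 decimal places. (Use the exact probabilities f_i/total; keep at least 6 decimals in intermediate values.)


Per-symbol terms -p_i * log2(p_i) with p_i = f_i/54:
  p = 6/54 = 0.111111: log2(p) = -3.169925, -p*log2(p) = 0.352214
  p = 9/54 = 0.166667: log2(p) = -2.584963, -p*log2(p) = 0.430827
  p = 13/54 = 0.240741: log2(p) = -2.054448, -p*log2(p) = 0.494589
  p = 11/54 = 0.203704: log2(p) = -2.295456, -p*log2(p) = 0.467593
  p = 3/54 = 0.055556: log2(p) = -4.169925, -p*log2(p) = 0.231663
  p = 12/54 = 0.222222: log2(p) = -2.169925, -p*log2(p) = 0.482206
H = 0.352214 + 0.430827 + 0.494589 + 0.467593 + 0.231663 + 0.482206 = 2.459092

H = 2.4591 bits/symbol


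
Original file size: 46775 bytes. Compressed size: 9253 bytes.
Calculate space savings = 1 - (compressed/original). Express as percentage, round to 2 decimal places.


ratio = compressed/original = 9253/46775 = 0.197819
savings = 1 - ratio = 1 - 0.197819 = 0.802181
as a percentage: 0.802181 * 100 = 80.22%

Space savings = 1 - 9253/46775 = 80.22%


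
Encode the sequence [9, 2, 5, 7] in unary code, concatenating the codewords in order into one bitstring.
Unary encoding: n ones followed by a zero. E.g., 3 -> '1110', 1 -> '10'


Encode each number as n ones followed by a terminating 0:
  9 -> 1111111110 (10 bits)
  2 -> 110 (3 bits)
  5 -> 111110 (6 bits)
  7 -> 11111110 (8 bits)
Total length = 10 + 3 + 6 + 8 = 27 bits.

Unary([9, 2, 5, 7]) = 111111111011011111011111110 (27 bits)


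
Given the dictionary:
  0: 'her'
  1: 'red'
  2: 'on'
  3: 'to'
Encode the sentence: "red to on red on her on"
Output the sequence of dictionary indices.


Look up each word in the dictionary:
  'red' -> 1
  'to' -> 3
  'on' -> 2
  'red' -> 1
  'on' -> 2
  'her' -> 0
  'on' -> 2

Encoded: [1, 3, 2, 1, 2, 0, 2]


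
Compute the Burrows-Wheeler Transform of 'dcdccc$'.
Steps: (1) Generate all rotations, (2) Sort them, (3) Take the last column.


Rotations (sorted):
  0: $dcdccc -> last char: c
  1: c$dcdcc -> last char: c
  2: cc$dcdc -> last char: c
  3: ccc$dcd -> last char: d
  4: cdccc$d -> last char: d
  5: dccc$dc -> last char: c
  6: dcdccc$ -> last char: $


BWT = cccddc$


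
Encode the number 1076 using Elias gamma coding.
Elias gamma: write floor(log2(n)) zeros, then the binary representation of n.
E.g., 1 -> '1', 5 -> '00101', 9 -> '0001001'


num_bits = floor(log2(1076)) + 1 = 11
leading_zeros = num_bits - 1 = 10
binary(1076) = 10000110100

Elias gamma(1076) = '0000000000' + '10000110100' = 000000000010000110100 (21 bits)


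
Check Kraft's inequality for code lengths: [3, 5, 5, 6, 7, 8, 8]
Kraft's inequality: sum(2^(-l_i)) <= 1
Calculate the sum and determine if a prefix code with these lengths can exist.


Sum = 2^(-3) + 2^(-5) + 2^(-5) + 2^(-6) + 2^(-7) + 2^(-8) + 2^(-8)
    = 0.125 + 0.03125 + 0.03125 + 0.015625 + 0.0078125 + 0.00390625 + 0.00390625
    = 56/256 = 0.21875
Since 0.21875 <= 1, Kraft's inequality IS satisfied.
A prefix code with these lengths CAN exist.

Kraft sum = 0.21875. Satisfied.


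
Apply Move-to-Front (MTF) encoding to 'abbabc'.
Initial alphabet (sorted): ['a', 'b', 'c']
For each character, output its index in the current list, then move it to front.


MTF encoding:
'a': index 0 in ['a', 'b', 'c'] -> ['a', 'b', 'c']
'b': index 1 in ['a', 'b', 'c'] -> ['b', 'a', 'c']
'b': index 0 in ['b', 'a', 'c'] -> ['b', 'a', 'c']
'a': index 1 in ['b', 'a', 'c'] -> ['a', 'b', 'c']
'b': index 1 in ['a', 'b', 'c'] -> ['b', 'a', 'c']
'c': index 2 in ['b', 'a', 'c'] -> ['c', 'b', 'a']


Output: [0, 1, 0, 1, 1, 2]


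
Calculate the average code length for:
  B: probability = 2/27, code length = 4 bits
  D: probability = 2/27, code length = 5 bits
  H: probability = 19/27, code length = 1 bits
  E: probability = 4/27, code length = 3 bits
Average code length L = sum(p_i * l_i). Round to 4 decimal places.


Weighted contributions p_i * l_i:
  B: (2/27) * 4 = 8/27
  D: (2/27) * 5 = 10/27
  H: (19/27) * 1 = 19/27
  E: (4/27) * 3 = 12/27
Sum = (8 + 10 + 19 + 12)/27 = 49/27

L = 49/27 = 1.8148 bits/symbol


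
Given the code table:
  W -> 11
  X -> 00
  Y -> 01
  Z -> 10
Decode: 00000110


Decoding:
00 -> X
00 -> X
01 -> Y
10 -> Z


Result: XXYZ


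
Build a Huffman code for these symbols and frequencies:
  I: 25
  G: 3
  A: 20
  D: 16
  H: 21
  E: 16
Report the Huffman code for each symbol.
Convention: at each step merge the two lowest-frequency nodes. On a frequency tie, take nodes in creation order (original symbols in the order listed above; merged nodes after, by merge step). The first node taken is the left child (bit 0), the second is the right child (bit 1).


Huffman tree construction:
Step 1: Merge G(3) + D(16) = 19
Step 2: Merge E(16) + (G+D)(19) = 35
Step 3: Merge A(20) + H(21) = 41
Step 4: Merge I(25) + (E+(G+D))(35) = 60
Step 5: Merge (A+H)(41) + (I+(E+(G+D)))(60) = 101
Read each symbol's code off the tree from the root (left child = 0, right child = 1).

Codes:
  I: 10 (length 2)
  G: 1110 (length 4)
  A: 00 (length 2)
  D: 1111 (length 4)
  H: 01 (length 2)
  E: 110 (length 3)
Average code length: 256/101 = 2.5347 bits/symbol


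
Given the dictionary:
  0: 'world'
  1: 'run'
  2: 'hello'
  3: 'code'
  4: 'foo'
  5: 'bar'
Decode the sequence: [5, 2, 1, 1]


Look up each index in the dictionary:
  5 -> 'bar'
  2 -> 'hello'
  1 -> 'run'
  1 -> 'run'

Decoded: "bar hello run run"


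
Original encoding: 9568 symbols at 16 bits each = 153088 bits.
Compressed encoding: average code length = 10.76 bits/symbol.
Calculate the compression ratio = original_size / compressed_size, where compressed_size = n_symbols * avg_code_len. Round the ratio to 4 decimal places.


original_size = n_symbols * orig_bits = 9568 * 16 = 153088 bits
compressed_size = n_symbols * avg_code_len = 9568 * 10.76 = 102951.68 bits
ratio = original_size / compressed_size = 153088 / 102951.68 = 1.487

Compression ratio = 1.487


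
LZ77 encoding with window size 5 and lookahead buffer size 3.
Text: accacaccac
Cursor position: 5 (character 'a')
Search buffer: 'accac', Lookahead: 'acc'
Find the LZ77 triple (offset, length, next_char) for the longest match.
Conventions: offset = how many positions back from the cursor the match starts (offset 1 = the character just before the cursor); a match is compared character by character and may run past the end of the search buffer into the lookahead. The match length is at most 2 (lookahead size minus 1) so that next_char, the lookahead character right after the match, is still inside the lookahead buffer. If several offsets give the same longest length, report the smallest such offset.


Try each offset into the search buffer:
  offset=1 (pos 4, char 'c'): match length 0
  offset=2 (pos 3, char 'a'): match length 2
  offset=3 (pos 2, char 'c'): match length 0
  offset=4 (pos 1, char 'c'): match length 0
  offset=5 (pos 0, char 'a'): match length 2
Longest match has length 2, found at offsets 2, 5; take the smallest, offset 2.
next_char = character at position 5 + 2 = 7 -> 'c'

Best match: offset=2, length=2 (matching 'ac' starting at position 3)
LZ77 triple: (2, 2, 'c')


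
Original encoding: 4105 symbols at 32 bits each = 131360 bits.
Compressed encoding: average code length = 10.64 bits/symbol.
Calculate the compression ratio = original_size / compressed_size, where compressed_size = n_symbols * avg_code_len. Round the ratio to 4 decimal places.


original_size = n_symbols * orig_bits = 4105 * 32 = 131360 bits
compressed_size = n_symbols * avg_code_len = 4105 * 10.64 = 43677.2 bits
ratio = original_size / compressed_size = 131360 / 43677.2 = 3.0075

Compression ratio = 3.0075


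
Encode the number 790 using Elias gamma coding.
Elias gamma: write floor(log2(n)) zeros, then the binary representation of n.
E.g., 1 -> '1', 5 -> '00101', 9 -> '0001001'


num_bits = floor(log2(790)) + 1 = 10
leading_zeros = num_bits - 1 = 9
binary(790) = 1100010110

Elias gamma(790) = '000000000' + '1100010110' = 0000000001100010110 (19 bits)


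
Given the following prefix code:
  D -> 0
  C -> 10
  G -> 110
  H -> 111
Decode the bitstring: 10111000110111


Decoding step by step:
Bits 10 -> C
Bits 111 -> H
Bits 0 -> D
Bits 0 -> D
Bits 0 -> D
Bits 110 -> G
Bits 111 -> H


Decoded message: CHDDDGH
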